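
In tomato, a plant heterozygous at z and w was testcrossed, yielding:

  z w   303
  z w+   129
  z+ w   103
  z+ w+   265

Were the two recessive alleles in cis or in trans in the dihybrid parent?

cis

The two most frequent classes are z+ w+ (265) and z w (303); these are the parental (non-recombinant) types.
So the F1 carried z+ w+ on one chromosome and z w on the other — the recessive alleles are on the same chromosome (cis / coupling).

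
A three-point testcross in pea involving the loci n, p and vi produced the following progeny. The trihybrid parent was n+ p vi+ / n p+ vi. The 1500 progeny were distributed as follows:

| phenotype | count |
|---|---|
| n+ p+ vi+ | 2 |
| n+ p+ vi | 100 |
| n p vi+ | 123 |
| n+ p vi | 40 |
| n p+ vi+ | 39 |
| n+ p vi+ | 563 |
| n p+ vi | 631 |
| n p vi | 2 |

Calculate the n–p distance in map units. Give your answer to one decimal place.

15.1 map units

The two rarest classes, n+ p+ vi+ and n p vi, are the double crossovers. Comparing them with the parentals, only the p allele has switched, so p is the middle locus and the order is vi – p – n.
Crossovers in the p–n interval produce the single-crossover classes n p vi+ and n+ p+ vi (123 + 100 = 223) plus the double crossovers (4).
RF(p–n) = (223 + 4) / 1500 = 227/1500 = 0.1513 → 15.1 map units.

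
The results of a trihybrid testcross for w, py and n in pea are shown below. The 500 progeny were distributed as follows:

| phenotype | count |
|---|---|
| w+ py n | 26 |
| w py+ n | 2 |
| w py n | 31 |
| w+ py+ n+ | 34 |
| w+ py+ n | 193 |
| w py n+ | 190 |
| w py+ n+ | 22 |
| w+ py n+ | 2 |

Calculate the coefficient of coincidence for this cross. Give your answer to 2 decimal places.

0.56

The two most frequent reciprocal classes, w+ py+ n and w py n+, are the parental types, so the F1 was w+ py+ n / w py n+.
The two rarest classes, w py+ n and w+ py n+, are the double crossovers. Comparing them with the parentals, only the w allele has switched, so w is the middle locus and the order is py – w – n.
py–w: (48 + 4)/500 = 0.1040; w–n: (65 + 4)/500 = 0.1380.
Expected DCO frequency = 0.1040 × 0.1380 ≈ 0.01435; observed = 4/500 ≈ 0.00800.
Coefficient of coincidence = 0.00800/0.01435 ≈ 0.56.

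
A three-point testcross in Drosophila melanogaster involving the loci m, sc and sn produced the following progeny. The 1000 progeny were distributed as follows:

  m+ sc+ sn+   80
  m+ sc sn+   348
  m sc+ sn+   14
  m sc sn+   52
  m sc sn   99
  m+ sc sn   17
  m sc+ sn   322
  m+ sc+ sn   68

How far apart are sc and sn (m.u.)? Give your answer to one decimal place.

21.0 m.u.

The two most frequent reciprocal classes, m+ sc sn+ and m sc+ sn, are the parental types, so the F1 was m+ sc sn+ / m sc+ sn.
The two rarest classes, m+ sc sn and m sc+ sn+, are the double crossovers. Comparing them with the parentals, only the sn allele has switched, so sn is the middle locus and the order is sc – sn – m.
Crossovers in the sc–sn interval produce the single-crossover classes m+ sc+ sn+ and m sc sn (80 + 99 = 179) plus the double crossovers (31).
RF(sc–sn) = (179 + 31) / 1000 = 210/1000 = 0.2100 → 21.0 m.u.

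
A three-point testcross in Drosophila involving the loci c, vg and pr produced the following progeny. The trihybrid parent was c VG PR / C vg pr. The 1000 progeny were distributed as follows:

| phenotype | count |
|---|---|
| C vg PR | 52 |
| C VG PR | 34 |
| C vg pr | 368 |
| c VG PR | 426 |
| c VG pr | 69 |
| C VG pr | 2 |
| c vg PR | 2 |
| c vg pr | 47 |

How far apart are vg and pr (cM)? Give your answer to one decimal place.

The two rarest classes, c vg PR and C VG pr, are the double crossovers. Comparing them with the parentals, only the vg allele has switched, so vg is the middle locus and the order is c – vg – pr.
Crossovers in the vg–pr interval produce the single-crossover classes c VG pr and C vg PR (69 + 52 = 121) plus the double crossovers (4).
RF(vg–pr) = (121 + 4) / 1000 = 125/1000 = 0.1250 → 12.5 cM.

12.5 cM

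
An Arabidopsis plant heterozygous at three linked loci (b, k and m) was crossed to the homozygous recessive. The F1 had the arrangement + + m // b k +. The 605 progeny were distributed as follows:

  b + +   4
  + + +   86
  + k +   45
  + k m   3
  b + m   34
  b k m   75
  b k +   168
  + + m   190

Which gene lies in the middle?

The two rarest classes, + k m and b + +, are the double crossovers. Comparing them with the parentals, only the k allele has switched, so k is the middle locus and the order is m – k – b.

k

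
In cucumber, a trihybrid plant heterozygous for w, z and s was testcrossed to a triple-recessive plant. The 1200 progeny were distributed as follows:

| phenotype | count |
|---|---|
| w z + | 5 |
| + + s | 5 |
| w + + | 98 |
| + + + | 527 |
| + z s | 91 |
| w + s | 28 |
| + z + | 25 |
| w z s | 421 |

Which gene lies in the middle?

The two most frequent reciprocal classes, + + + and w z s, are the parental types, so the F1 was + + + / w z s.
The two rarest classes, + + s and w z +, are the double crossovers. Comparing them with the parentals, only the s allele has switched, so s is the middle locus and the order is w – s – z.

s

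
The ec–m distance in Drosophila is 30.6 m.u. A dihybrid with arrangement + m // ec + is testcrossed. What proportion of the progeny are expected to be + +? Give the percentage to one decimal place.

A map distance of 30.6 m.u. corresponds to a recombination frequency of 0.306.
The F1 is + m / ec +, so + + is a recombinant gamete class with expected frequency r/2 = 0.306/2 = 0.1530.
That is 0.1530 = 15.3% of the progeny.

15.3%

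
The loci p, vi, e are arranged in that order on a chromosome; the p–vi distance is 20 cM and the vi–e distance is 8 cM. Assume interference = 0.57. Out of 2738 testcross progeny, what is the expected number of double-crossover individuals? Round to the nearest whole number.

Map distances give recombination frequencies of 0.200 and 0.080 for the two intervals.
With interference 0.57 (so coincidence = 0.43), expected double-crossover frequency = 0.200 × 0.080 × 0.43 = 0.00688.
Expected number = 0.00688 × 2738 = 18.84 ≈ 19.

19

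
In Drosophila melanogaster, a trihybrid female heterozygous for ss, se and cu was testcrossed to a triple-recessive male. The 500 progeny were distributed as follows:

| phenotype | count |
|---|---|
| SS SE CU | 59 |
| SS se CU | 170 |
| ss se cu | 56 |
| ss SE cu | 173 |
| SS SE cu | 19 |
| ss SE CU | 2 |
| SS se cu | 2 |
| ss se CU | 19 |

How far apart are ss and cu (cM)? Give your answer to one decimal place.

The two most frequent reciprocal classes, SS se CU and ss SE cu, are the parental types, so the F1 was SS se CU / ss SE cu.
The two rarest classes, SS se cu and ss SE CU, are the double crossovers. Comparing them with the parentals, only the cu allele has switched, so cu is the middle locus and the order is se – cu – ss.
Crossovers in the cu–ss interval produce the single-crossover classes ss se CU and SS SE cu (19 + 19 = 38) plus the double crossovers (4).
RF(cu–ss) = (38 + 4) / 500 = 42/500 = 0.0840 → 8.4 cM.

8.4 cM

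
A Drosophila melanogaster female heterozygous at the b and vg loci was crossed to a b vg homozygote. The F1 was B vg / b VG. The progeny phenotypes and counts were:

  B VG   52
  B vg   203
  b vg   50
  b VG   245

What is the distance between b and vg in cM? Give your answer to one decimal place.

18.5 cM

The recombinant classes are B VG and b vg: 52 + 50 = 102.
Recombination frequency = 102/550 = 0.1855 ≈ 18.5%, i.e. 18.5 cM.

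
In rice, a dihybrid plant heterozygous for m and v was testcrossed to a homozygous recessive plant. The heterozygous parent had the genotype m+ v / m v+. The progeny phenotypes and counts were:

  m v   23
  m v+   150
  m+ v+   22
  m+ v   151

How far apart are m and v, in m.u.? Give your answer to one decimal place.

13.0 m.u.

The recombinant classes are m+ v+ and m v: 22 + 23 = 45.
Recombination frequency = 45/346 = 0.1301 ≈ 13.0%, i.e. 13.0 m.u.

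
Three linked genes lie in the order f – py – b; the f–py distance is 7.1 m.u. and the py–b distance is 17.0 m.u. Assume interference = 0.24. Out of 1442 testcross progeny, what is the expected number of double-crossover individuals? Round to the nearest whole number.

13

Map distances give recombination frequencies of 0.071 and 0.170 for the two intervals.
With interference 0.24 (so coincidence = 0.76), expected double-crossover frequency = 0.071 × 0.170 × 0.76 = 0.00917.
Expected number = 0.00917 × 1442 = 13.23 ≈ 13.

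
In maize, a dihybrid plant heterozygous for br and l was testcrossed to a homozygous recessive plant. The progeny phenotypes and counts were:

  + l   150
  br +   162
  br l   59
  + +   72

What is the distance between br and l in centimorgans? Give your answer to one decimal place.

The two most frequent classes, + l (150) and br + (162), are the parental types, so the F1 was + l / br +.
The recombinant classes are + + and br l: 72 + 59 = 131.
Recombination frequency = 131/443 = 0.2957 ≈ 29.6%, i.e. 29.6 centimorgans.

29.6 centimorgans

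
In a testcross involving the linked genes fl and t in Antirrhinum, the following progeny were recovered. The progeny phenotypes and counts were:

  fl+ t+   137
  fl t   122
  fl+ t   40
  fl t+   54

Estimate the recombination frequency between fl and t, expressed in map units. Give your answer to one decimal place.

26.6 map units

The two most frequent classes, fl+ t+ (137) and fl t (122), are the parental types, so the F1 was fl+ t+ / fl t.
The recombinant classes are fl+ t and fl t+: 40 + 54 = 94.
Recombination frequency = 94/353 = 0.2663 ≈ 26.6%, i.e. 26.6 map units.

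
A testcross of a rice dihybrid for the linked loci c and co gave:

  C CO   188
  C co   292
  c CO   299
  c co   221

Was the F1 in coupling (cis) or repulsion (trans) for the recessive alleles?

trans

The two most frequent classes are C co (292) and c CO (299); these are the parental (non-recombinant) types.
So the F1 carried C co on one chromosome and c CO on the other — the recessive alleles are on opposite chromosomes (trans / repulsion).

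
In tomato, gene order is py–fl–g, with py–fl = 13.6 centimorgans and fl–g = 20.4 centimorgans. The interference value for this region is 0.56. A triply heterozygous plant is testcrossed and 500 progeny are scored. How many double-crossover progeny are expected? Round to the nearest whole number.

Map distances give recombination frequencies of 0.136 and 0.204 for the two intervals.
With interference 0.56 (so coincidence = 0.44), expected double-crossover frequency = 0.136 × 0.204 × 0.44 = 0.01221.
Expected number = 0.01221 × 500 = 6.10 ≈ 6.

6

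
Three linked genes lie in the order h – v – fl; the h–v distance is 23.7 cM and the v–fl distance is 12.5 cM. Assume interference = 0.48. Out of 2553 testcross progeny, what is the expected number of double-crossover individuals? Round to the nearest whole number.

39

Map distances give recombination frequencies of 0.237 and 0.125 for the two intervals.
With interference 0.48 (so coincidence = 0.52), expected double-crossover frequency = 0.237 × 0.125 × 0.52 = 0.01541.
Expected number = 0.01541 × 2553 = 39.33 ≈ 39.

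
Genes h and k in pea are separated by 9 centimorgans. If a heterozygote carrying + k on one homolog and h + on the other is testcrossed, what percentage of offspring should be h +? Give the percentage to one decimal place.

45.5%

A map distance of 9 centimorgans corresponds to a recombination frequency of 0.090.
The F1 is + k / h +, so h + is a parental gamete class with expected frequency (1 − r)/2 = 0.910/2 = 0.4550.
That is 0.4550 = 45.5% of the progeny.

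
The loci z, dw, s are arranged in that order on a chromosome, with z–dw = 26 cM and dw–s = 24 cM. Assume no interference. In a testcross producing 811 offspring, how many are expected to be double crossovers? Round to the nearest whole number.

Map distances give recombination frequencies of 0.260 and 0.240 for the two intervals.
With no interference, expected double-crossover frequency = 0.260 × 0.240 = 0.06240.
Expected number = 0.06240 × 811 = 50.61 ≈ 51.

51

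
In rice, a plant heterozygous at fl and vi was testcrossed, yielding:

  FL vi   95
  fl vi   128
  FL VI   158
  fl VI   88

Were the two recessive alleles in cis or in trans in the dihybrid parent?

The two most frequent classes are FL VI (158) and fl vi (128); these are the parental (non-recombinant) types.
So the F1 carried FL VI on one chromosome and fl vi on the other — the recessive alleles are on the same chromosome (cis / coupling).

cis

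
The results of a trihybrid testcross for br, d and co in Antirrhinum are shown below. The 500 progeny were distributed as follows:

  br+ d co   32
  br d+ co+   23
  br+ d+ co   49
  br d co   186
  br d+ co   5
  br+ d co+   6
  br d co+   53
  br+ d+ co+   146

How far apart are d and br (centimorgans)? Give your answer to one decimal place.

13.2 centimorgans

The two most frequent reciprocal classes, br d co and br+ d+ co+, are the parental types, so the F1 was br d co / br+ d+ co+.
The two rarest classes, br d+ co and br+ d co+, are the double crossovers. Comparing them with the parentals, only the d allele has switched, so d is the middle locus and the order is br – d – co.
Crossovers in the br–d interval produce the single-crossover classes br+ d co and br d+ co+ (32 + 23 = 55) plus the double crossovers (11).
RF(br–d) = (55 + 11) / 500 = 66/500 = 0.1320 → 13.2 centimorgans.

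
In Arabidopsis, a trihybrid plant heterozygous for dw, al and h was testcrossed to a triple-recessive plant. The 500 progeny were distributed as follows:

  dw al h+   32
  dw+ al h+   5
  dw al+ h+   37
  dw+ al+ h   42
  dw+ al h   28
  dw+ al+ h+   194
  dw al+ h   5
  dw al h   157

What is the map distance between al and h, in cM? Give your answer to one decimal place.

The two most frequent reciprocal classes, dw al h and dw+ al+ h+, are the parental types, so the F1 was dw al h / dw+ al+ h+.
The two rarest classes, dw al+ h and dw+ al h+, are the double crossovers. Comparing them with the parentals, only the al allele has switched, so al is the middle locus and the order is dw – al – h.
Crossovers in the al–h interval produce the single-crossover classes dw al h+ and dw+ al+ h (32 + 42 = 74) plus the double crossovers (10).
RF(al–h) = (74 + 10) / 500 = 84/500 = 0.1680 → 16.8 cM.

16.8 cM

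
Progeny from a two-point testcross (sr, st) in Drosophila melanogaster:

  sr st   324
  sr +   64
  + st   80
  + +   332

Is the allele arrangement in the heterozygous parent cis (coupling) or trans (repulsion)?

The two most frequent classes are + + (332) and sr st (324); these are the parental (non-recombinant) types.
So the F1 carried + + on one chromosome and sr st on the other — the recessive alleles are on the same chromosome (cis / coupling).

cis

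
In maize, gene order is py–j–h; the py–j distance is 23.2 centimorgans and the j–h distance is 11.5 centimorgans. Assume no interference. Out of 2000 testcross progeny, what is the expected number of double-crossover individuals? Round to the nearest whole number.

Map distances give recombination frequencies of 0.232 and 0.115 for the two intervals.
With no interference, expected double-crossover frequency = 0.232 × 0.115 = 0.02668.
Expected number = 0.02668 × 2000 = 53.36 ≈ 53.

53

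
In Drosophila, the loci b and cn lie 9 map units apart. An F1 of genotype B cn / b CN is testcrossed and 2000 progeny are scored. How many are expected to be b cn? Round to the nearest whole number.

90

A map distance of 9 map units corresponds to a recombination frequency of 0.090.
The F1 is B cn / b CN, so b cn is a recombinant gamete class with expected frequency r/2 = 0.090/2 = 0.0450.
Expected number = 0.0450 × 2000 = 90.00 ≈ 90.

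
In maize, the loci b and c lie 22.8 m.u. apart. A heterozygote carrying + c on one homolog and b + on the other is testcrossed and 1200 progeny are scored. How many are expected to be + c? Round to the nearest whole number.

463

A map distance of 22.8 m.u. corresponds to a recombination frequency of 0.228.
The F1 is + c / b +, so + c is a parental gamete class with expected frequency (1 − r)/2 = 0.772/2 = 0.3860.
Expected number = 0.3860 × 1200 = 463.20 ≈ 463.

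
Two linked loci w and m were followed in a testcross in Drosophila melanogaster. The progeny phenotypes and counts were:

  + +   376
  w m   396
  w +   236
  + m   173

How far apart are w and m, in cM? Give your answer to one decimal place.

The two most frequent classes, + + (376) and w m (396), are the parental types, so the F1 was + + / w m.
The recombinant classes are + m and w +: 173 + 236 = 409.
Recombination frequency = 409/1181 = 0.3463 ≈ 34.6%, i.e. 34.6 cM.

34.6 cM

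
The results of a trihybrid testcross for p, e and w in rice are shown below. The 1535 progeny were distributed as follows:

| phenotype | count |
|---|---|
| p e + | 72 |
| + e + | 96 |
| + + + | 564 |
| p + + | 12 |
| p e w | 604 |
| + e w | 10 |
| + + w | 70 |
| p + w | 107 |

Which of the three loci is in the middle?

The two most frequent reciprocal classes, p e w and + + +, are the parental types, so the F1 was p e w / + + +.
The two rarest classes, + e w and p + +, are the double crossovers. Comparing them with the parentals, only the p allele has switched, so p is the middle locus and the order is e – p – w.

p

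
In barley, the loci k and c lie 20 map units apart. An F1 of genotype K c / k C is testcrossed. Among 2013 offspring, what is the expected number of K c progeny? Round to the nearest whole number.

805

A map distance of 20 map units corresponds to a recombination frequency of 0.200.
The F1 is K c / k C, so K c is a parental gamete class with expected frequency (1 − r)/2 = 0.800/2 = 0.4000.
Expected number = 0.4000 × 2013 = 805.20 ≈ 805.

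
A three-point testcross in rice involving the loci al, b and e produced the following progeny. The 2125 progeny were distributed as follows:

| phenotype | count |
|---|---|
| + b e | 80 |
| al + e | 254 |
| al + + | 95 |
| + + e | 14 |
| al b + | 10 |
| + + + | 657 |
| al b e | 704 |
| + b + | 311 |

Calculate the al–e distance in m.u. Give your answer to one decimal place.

The two most frequent reciprocal classes, + + + and al b e, are the parental types, so the F1 was + + + / al b e.
The two rarest classes, + + e and al b +, are the double crossovers. Comparing them with the parentals, only the e allele has switched, so e is the middle locus and the order is b – e – al.
Crossovers in the e–al interval produce the single-crossover classes al + + and + b e (95 + 80 = 175) plus the double crossovers (24).
RF(e–al) = (175 + 24) / 2125 = 199/2125 = 0.0936 → 9.4 m.u.

9.4 m.u.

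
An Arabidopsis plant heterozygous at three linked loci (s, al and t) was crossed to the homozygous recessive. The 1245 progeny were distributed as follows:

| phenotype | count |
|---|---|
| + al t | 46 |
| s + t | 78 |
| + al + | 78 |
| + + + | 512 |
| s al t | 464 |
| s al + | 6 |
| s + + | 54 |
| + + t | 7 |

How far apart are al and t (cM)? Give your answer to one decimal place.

13.6 cM

The two most frequent reciprocal classes, + + + and s al t, are the parental types, so the F1 was + + + / s al t.
The two rarest classes, + + t and s al +, are the double crossovers. Comparing them with the parentals, only the t allele has switched, so t is the middle locus and the order is s – t – al.
Crossovers in the t–al interval produce the single-crossover classes + al + and s + t (78 + 78 = 156) plus the double crossovers (13).
RF(t–al) = (156 + 13) / 1245 = 169/1245 = 0.1357 → 13.6 cM.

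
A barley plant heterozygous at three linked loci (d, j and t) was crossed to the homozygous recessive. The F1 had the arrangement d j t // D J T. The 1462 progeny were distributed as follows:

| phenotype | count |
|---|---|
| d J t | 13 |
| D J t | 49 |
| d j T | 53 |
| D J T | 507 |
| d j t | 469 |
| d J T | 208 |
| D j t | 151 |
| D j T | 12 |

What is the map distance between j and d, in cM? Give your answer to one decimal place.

26.3 cM

The two rarest classes, d J t and D j T, are the double crossovers. Comparing them with the parentals, only the j allele has switched, so j is the middle locus and the order is d – j – t.
Crossovers in the d–j interval produce the single-crossover classes D j t and d J T (151 + 208 = 359) plus the double crossovers (25).
RF(d–j) = (359 + 25) / 1462 = 384/1462 = 0.2627 → 26.3 cM.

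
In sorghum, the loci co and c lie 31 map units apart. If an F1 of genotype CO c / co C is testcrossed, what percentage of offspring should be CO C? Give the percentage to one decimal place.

15.5%

A map distance of 31 map units corresponds to a recombination frequency of 0.310.
The F1 is CO c / co C, so CO C is a recombinant gamete class with expected frequency r/2 = 0.310/2 = 0.1550.
That is 0.1550 = 15.5% of the progeny.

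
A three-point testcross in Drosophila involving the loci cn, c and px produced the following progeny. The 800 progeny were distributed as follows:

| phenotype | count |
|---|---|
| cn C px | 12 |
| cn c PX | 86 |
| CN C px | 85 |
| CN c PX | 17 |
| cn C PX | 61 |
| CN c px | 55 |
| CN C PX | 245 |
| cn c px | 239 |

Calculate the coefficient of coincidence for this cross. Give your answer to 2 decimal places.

The two most frequent reciprocal classes, CN C PX and cn c px, are the parental types, so the F1 was CN C PX / cn c px.
The two rarest classes, CN c PX and cn C px, are the double crossovers. Comparing them with the parentals, only the c allele has switched, so c is the middle locus and the order is px – c – cn.
px–c: (171 + 29)/800 = 0.2500; c–cn: (116 + 29)/800 = 0.1812.
Expected DCO frequency = 0.2500 × 0.1812 ≈ 0.04530; observed = 29/800 ≈ 0.03625.
Coefficient of coincidence = 0.03625/0.04530 ≈ 0.80.

0.80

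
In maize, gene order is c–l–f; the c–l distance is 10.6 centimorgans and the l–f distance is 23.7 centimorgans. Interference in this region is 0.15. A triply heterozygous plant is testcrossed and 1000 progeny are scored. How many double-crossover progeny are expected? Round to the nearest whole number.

21

Map distances give recombination frequencies of 0.106 and 0.237 for the two intervals.
With interference 0.15 (so coincidence = 0.85), expected double-crossover frequency = 0.106 × 0.237 × 0.85 = 0.02135.
Expected number = 0.02135 × 1000 = 21.35 ≈ 21.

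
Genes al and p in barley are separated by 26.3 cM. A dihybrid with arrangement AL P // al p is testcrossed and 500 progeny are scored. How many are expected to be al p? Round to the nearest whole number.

A map distance of 26.3 cM corresponds to a recombination frequency of 0.263.
The F1 is AL P / al p, so al p is a parental gamete class with expected frequency (1 − r)/2 = 0.737/2 = 0.3685.
Expected number = 0.3685 × 500 = 184.25 ≈ 184.

184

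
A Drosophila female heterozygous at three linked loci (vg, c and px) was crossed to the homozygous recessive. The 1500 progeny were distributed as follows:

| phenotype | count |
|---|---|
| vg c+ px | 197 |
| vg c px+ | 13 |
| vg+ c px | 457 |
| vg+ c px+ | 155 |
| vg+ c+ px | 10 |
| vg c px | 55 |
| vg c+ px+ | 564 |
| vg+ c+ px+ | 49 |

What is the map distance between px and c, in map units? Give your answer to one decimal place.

25.0 map units

The two most frequent reciprocal classes, vg c+ px+ and vg+ c px, are the parental types, so the F1 was vg c+ px+ / vg+ c px.
The two rarest classes, vg c px+ and vg+ c+ px, are the double crossovers. Comparing them with the parentals, only the c allele has switched, so c is the middle locus and the order is px – c – vg.
Crossovers in the px–c interval produce the single-crossover classes vg c+ px and vg+ c px+ (197 + 155 = 352) plus the double crossovers (23).
RF(px–c) = (352 + 23) / 1500 = 375/1500 = 0.2500 → 25.0 map units.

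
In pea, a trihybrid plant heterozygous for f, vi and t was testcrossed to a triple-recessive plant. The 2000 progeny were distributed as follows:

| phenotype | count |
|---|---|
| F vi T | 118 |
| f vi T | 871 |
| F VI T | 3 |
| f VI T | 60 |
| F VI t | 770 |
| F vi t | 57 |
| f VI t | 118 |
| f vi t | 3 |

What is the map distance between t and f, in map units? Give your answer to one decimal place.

The two most frequent reciprocal classes, f vi T and F VI t, are the parental types, so the F1 was f vi T / F VI t.
The two rarest classes, f vi t and F VI T, are the double crossovers. Comparing them with the parentals, only the t allele has switched, so t is the middle locus and the order is f – t – vi.
Crossovers in the f–t interval produce the single-crossover classes F vi T and f VI t (118 + 118 = 236) plus the double crossovers (6).
RF(f–t) = (236 + 6) / 2000 = 242/2000 = 0.1210 → 12.1 map units.

12.1 map units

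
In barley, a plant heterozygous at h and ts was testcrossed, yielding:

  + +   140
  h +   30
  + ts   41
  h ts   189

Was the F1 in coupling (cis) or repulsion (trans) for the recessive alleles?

cis

The two most frequent classes are + + (140) and h ts (189); these are the parental (non-recombinant) types.
So the F1 carried + + on one chromosome and h ts on the other — the recessive alleles are on the same chromosome (cis / coupling).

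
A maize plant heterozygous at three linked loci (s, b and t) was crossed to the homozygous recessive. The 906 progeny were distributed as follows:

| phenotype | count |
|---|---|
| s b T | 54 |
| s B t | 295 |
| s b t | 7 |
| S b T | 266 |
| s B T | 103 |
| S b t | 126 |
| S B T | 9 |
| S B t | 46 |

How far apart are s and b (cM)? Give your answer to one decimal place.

12.8 cM

The two most frequent reciprocal classes, s B t and S b T, are the parental types, so the F1 was s B t / S b T.
The two rarest classes, s b t and S B T, are the double crossovers. Comparing them with the parentals, only the b allele has switched, so b is the middle locus and the order is s – b – t.
Crossovers in the s–b interval produce the single-crossover classes S B t and s b T (46 + 54 = 100) plus the double crossovers (16).
RF(s–b) = (100 + 16) / 906 = 116/906 = 0.1280 → 12.8 cM.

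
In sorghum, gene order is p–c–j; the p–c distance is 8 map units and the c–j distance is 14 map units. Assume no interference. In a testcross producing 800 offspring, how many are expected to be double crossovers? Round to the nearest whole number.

Map distances give recombination frequencies of 0.080 and 0.140 for the two intervals.
With no interference, expected double-crossover frequency = 0.080 × 0.140 = 0.01120.
Expected number = 0.01120 × 800 = 8.96 ≈ 9.

9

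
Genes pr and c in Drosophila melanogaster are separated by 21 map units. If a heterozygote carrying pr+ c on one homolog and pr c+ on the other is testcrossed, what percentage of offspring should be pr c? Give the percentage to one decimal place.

10.5%

A map distance of 21 map units corresponds to a recombination frequency of 0.210.
The F1 is pr+ c / pr c+, so pr c is a recombinant gamete class with expected frequency r/2 = 0.210/2 = 0.1050.
That is 0.1050 = 10.5% of the progeny.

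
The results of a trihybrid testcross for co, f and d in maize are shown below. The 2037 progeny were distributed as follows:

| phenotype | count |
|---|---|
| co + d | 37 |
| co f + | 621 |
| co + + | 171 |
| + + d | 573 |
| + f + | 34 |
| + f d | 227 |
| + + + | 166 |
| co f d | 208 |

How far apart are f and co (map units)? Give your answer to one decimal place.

23.0 map units

The two most frequent reciprocal classes, co f + and + + d, are the parental types, so the F1 was co f + / + + d.
The two rarest classes, + f + and co + d, are the double crossovers. Comparing them with the parentals, only the co allele has switched, so co is the middle locus and the order is d – co – f.
Crossovers in the co–f interval produce the single-crossover classes co + + and + f d (171 + 227 = 398) plus the double crossovers (71).
RF(co–f) = (398 + 71) / 2037 = 469/2037 = 0.2302 → 23.0 map units.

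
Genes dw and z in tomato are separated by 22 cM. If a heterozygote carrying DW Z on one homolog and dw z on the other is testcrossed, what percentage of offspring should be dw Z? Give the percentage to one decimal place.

11.0%

A map distance of 22 cM corresponds to a recombination frequency of 0.220.
The F1 is DW Z / dw z, so dw Z is a recombinant gamete class with expected frequency r/2 = 0.220/2 = 0.1100.
That is 0.1100 = 11.0% of the progeny.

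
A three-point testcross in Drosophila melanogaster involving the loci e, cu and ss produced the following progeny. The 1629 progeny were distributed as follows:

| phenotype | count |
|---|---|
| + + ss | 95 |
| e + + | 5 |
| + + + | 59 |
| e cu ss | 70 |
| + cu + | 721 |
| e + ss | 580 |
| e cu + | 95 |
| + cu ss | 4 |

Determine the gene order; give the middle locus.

ss

The two most frequent reciprocal classes, + cu + and e + ss, are the parental types, so the F1 was + cu + / e + ss.
The two rarest classes, + cu ss and e + +, are the double crossovers. Comparing them with the parentals, only the ss allele has switched, so ss is the middle locus and the order is cu – ss – e.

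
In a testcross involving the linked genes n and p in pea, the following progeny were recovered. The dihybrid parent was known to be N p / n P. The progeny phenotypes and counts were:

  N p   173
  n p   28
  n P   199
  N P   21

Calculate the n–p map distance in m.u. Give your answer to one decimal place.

11.6 m.u.

The recombinant classes are N P and n p: 21 + 28 = 49.
Recombination frequency = 49/421 = 0.1164 ≈ 11.6%, i.e. 11.6 m.u.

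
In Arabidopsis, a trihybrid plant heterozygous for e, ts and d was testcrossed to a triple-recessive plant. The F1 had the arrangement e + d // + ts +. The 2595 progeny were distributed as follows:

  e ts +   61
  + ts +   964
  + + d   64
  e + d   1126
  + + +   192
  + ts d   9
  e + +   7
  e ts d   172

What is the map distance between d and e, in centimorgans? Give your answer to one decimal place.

5.4 centimorgans

The two rarest classes, e + + and + ts d, are the double crossovers. Comparing them with the parentals, only the d allele has switched, so d is the middle locus and the order is ts – d – e.
Crossovers in the d–e interval produce the single-crossover classes + + d and e ts + (64 + 61 = 125) plus the double crossovers (16).
RF(d–e) = (125 + 16) / 2595 = 141/2595 = 0.0543 → 5.4 centimorgans.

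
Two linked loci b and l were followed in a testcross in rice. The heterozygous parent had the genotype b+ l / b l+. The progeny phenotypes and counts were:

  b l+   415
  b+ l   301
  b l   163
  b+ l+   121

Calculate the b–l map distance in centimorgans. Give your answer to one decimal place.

28.4 centimorgans

The recombinant classes are b+ l+ and b l: 121 + 163 = 284.
Recombination frequency = 284/1000 = 0.2840 ≈ 28.4%, i.e. 28.4 centimorgans.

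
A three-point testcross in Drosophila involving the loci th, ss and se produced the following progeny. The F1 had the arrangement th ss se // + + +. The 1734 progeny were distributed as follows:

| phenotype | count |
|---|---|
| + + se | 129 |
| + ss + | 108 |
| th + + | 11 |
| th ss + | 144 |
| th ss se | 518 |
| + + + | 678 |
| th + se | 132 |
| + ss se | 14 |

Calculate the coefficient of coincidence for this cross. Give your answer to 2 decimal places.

The two rarest classes, + ss se and th + +, are the double crossovers. Comparing them with the parentals, only the th allele has switched, so th is the middle locus and the order is se – th – ss.
se–th: (273 + 25)/1734 = 0.1719; th–ss: (240 + 25)/1734 = 0.1528.
Expected DCO frequency = 0.1719 × 0.1528 ≈ 0.02627; observed = 25/1734 ≈ 0.01442.
Coefficient of coincidence = 0.01442/0.02627 ≈ 0.55.

0.55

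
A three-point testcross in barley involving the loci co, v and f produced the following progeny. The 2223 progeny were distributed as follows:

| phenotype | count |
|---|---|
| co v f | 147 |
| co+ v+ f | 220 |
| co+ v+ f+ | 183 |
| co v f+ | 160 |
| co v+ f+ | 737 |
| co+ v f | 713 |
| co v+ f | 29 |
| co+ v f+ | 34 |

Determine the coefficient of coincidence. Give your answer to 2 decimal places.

0.80

The two most frequent reciprocal classes, co v+ f+ and co+ v f, are the parental types, so the F1 was co v+ f+ / co+ v f.
The two rarest classes, co v+ f and co+ v f+, are the double crossovers. Comparing them with the parentals, only the f allele has switched, so f is the middle locus and the order is v – f – co.
v–f: (380 + 63)/2223 = 0.1993; f–co: (330 + 63)/2223 = 0.1768.
Expected DCO frequency = 0.1993 × 0.1768 ≈ 0.03524; observed = 63/2223 ≈ 0.02834.
Coefficient of coincidence = 0.02834/0.03524 ≈ 0.80.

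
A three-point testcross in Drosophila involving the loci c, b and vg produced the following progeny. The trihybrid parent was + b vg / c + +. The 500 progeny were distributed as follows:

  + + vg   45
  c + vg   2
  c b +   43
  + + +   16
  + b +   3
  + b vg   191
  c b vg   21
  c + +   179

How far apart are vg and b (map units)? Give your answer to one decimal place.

The two rarest classes, + b + and c + vg, are the double crossovers. Comparing them with the parentals, only the vg allele has switched, so vg is the middle locus and the order is b – vg – c.
Crossovers in the b–vg interval produce the single-crossover classes + + vg and c b + (45 + 43 = 88) plus the double crossovers (5).
RF(b–vg) = (88 + 5) / 500 = 93/500 = 0.1860 → 18.6 map units.

18.6 map units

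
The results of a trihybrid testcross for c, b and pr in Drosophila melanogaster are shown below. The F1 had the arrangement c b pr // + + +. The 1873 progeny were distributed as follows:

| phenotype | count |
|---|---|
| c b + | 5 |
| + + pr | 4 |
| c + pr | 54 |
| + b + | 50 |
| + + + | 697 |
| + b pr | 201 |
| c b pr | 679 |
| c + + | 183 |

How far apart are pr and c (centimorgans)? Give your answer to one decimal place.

21.0 centimorgans

The two rarest classes, c b + and + + pr, are the double crossovers. Comparing them with the parentals, only the pr allele has switched, so pr is the middle locus and the order is b – pr – c.
Crossovers in the pr–c interval produce the single-crossover classes + b pr and c + + (201 + 183 = 384) plus the double crossovers (9).
RF(pr–c) = (384 + 9) / 1873 = 393/1873 = 0.2098 → 21.0 centimorgans.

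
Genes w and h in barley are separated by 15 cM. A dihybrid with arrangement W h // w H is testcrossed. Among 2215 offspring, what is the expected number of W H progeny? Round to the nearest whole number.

166

A map distance of 15 cM corresponds to a recombination frequency of 0.150.
The F1 is W h / w H, so W H is a recombinant gamete class with expected frequency r/2 = 0.150/2 = 0.0750.
Expected number = 0.0750 × 2215 = 166.12 ≈ 166.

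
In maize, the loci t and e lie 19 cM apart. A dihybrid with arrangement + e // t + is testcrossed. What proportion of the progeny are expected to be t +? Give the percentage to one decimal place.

40.5%

A map distance of 19 cM corresponds to a recombination frequency of 0.190.
The F1 is + e / t +, so t + is a parental gamete class with expected frequency (1 − r)/2 = 0.810/2 = 0.4050.
That is 0.4050 = 40.5% of the progeny.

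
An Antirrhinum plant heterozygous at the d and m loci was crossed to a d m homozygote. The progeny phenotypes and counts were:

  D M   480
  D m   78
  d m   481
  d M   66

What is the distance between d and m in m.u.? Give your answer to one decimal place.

The two most frequent classes, D M (480) and d m (481), are the parental types, so the F1 was D M / d m.
The recombinant classes are D m and d M: 78 + 66 = 144.
Recombination frequency = 144/1105 = 0.1303 ≈ 13.0%, i.e. 13.0 m.u.

13.0 m.u.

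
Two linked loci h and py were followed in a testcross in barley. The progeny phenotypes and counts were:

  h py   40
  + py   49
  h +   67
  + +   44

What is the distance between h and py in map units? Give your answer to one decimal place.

The two most frequent classes, + py (49) and h + (67), are the parental types, so the F1 was + py / h +.
The recombinant classes are + + and h py: 44 + 40 = 84.
Recombination frequency = 84/200 = 0.4200 ≈ 42.0%, i.e. 42.0 map units.

42.0 map units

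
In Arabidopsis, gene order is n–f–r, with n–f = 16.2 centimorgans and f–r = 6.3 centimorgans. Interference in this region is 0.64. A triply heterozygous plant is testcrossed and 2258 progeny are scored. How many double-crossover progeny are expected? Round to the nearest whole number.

Map distances give recombination frequencies of 0.162 and 0.063 for the two intervals.
With interference 0.64 (so coincidence = 0.36), expected double-crossover frequency = 0.162 × 0.063 × 0.36 = 0.00367.
Expected number = 0.00367 × 2258 = 8.30 ≈ 8.

8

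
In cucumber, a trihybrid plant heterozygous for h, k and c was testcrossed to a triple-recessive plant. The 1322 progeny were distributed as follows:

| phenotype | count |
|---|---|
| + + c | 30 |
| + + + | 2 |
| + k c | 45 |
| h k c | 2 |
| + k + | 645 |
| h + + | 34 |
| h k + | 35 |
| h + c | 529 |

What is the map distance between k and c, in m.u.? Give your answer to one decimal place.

6.3 m.u.

The two most frequent reciprocal classes, h + c and + k +, are the parental types, so the F1 was h + c / + k +.
The two rarest classes, h k c and + + +, are the double crossovers. Comparing them with the parentals, only the k allele has switched, so k is the middle locus and the order is h – k – c.
Crossovers in the k–c interval produce the single-crossover classes h + + and + k c (34 + 45 = 79) plus the double crossovers (4).
RF(k–c) = (79 + 4) / 1322 = 83/1322 = 0.0628 → 6.3 m.u.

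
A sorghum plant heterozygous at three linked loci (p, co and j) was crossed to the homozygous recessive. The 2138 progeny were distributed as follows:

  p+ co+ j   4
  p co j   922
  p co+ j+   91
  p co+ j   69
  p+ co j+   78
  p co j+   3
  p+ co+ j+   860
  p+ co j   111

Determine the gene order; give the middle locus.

j

The two most frequent reciprocal classes, p+ co+ j+ and p co j, are the parental types, so the F1 was p+ co+ j+ / p co j.
The two rarest classes, p+ co+ j and p co j+, are the double crossovers. Comparing them with the parentals, only the j allele has switched, so j is the middle locus and the order is p – j – co.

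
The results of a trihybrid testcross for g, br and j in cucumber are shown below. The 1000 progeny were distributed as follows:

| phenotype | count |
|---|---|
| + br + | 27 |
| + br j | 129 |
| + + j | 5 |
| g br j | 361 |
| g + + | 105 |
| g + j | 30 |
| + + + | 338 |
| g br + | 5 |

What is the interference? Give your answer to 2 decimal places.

The two most frequent reciprocal classes, + + + and g br j, are the parental types, so the F1 was + + + / g br j.
The two rarest classes, + + j and g br +, are the double crossovers. Comparing them with the parentals, only the j allele has switched, so j is the middle locus and the order is g – j – br.
g–j: (234 + 10)/1000 = 0.2440; j–br: (57 + 10)/1000 = 0.0670.
Expected DCO frequency = 0.2440 × 0.0670 ≈ 0.01635; observed = 10/1000 ≈ 0.01000.
Coefficient of coincidence = 0.01000/0.01635 ≈ 0.61; interference = 1 − 0.61 = 0.39.

0.39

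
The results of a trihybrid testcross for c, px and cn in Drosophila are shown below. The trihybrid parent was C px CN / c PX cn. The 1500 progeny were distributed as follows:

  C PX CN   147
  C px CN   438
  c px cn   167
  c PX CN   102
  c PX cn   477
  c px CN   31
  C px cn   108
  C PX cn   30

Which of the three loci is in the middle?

c

The two rarest classes, c px CN and C PX cn, are the double crossovers. Comparing them with the parentals, only the c allele has switched, so c is the middle locus and the order is cn – c – px.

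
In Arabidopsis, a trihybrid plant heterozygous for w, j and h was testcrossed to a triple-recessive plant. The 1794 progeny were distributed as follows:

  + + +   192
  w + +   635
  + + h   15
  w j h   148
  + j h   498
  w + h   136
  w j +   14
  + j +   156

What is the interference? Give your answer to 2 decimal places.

0.56

The two most frequent reciprocal classes, + j h and w + +, are the parental types, so the F1 was + j h / w + +.
The two rarest classes, + + h and w j +, are the double crossovers. Comparing them with the parentals, only the j allele has switched, so j is the middle locus and the order is h – j – w.
h–j: (292 + 29)/1794 = 0.1789; j–w: (340 + 29)/1794 = 0.2057.
Expected DCO frequency = 0.1789 × 0.2057 ≈ 0.03680; observed = 29/1794 ≈ 0.01616.
Coefficient of coincidence = 0.01616/0.03680 ≈ 0.44; interference = 1 − 0.44 = 0.56.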